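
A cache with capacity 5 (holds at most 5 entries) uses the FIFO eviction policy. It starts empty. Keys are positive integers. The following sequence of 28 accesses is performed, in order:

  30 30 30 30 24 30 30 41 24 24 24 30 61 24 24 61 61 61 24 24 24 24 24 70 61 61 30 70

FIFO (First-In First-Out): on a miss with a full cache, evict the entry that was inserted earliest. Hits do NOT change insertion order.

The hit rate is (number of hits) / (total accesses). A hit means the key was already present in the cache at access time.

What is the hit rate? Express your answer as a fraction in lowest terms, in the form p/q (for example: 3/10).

FIFO simulation (capacity=5):
  1. access 30: MISS. Cache (old->new): [30]
  2. access 30: HIT. Cache (old->new): [30]
  3. access 30: HIT. Cache (old->new): [30]
  4. access 30: HIT. Cache (old->new): [30]
  5. access 24: MISS. Cache (old->new): [30 24]
  6. access 30: HIT. Cache (old->new): [30 24]
  7. access 30: HIT. Cache (old->new): [30 24]
  8. access 41: MISS. Cache (old->new): [30 24 41]
  9. access 24: HIT. Cache (old->new): [30 24 41]
  10. access 24: HIT. Cache (old->new): [30 24 41]
  11. access 24: HIT. Cache (old->new): [30 24 41]
  12. access 30: HIT. Cache (old->new): [30 24 41]
  13. access 61: MISS. Cache (old->new): [30 24 41 61]
  14. access 24: HIT. Cache (old->new): [30 24 41 61]
  15. access 24: HIT. Cache (old->new): [30 24 41 61]
  16. access 61: HIT. Cache (old->new): [30 24 41 61]
  17. access 61: HIT. Cache (old->new): [30 24 41 61]
  18. access 61: HIT. Cache (old->new): [30 24 41 61]
  19. access 24: HIT. Cache (old->new): [30 24 41 61]
  20. access 24: HIT. Cache (old->new): [30 24 41 61]
  21. access 24: HIT. Cache (old->new): [30 24 41 61]
  22. access 24: HIT. Cache (old->new): [30 24 41 61]
  23. access 24: HIT. Cache (old->new): [30 24 41 61]
  24. access 70: MISS. Cache (old->new): [30 24 41 61 70]
  25. access 61: HIT. Cache (old->new): [30 24 41 61 70]
  26. access 61: HIT. Cache (old->new): [30 24 41 61 70]
  27. access 30: HIT. Cache (old->new): [30 24 41 61 70]
  28. access 70: HIT. Cache (old->new): [30 24 41 61 70]
Total: 23 hits, 5 misses, 0 evictions

Hit rate = 23/28

Answer: 23/28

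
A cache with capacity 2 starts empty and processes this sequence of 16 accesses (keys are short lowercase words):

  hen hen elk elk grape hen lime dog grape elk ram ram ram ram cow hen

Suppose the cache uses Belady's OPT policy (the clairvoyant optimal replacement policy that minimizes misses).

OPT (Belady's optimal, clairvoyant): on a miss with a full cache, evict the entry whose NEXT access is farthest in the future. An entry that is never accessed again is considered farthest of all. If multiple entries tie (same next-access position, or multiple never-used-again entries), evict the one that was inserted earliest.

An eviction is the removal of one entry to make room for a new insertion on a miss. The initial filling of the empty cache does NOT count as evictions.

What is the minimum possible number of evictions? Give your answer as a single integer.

OPT (Belady) simulation (capacity=2):
  1. access hen: MISS. Cache: [hen]
  2. access hen: HIT. Next use of hen: step 6. Cache: [hen]
  3. access elk: MISS. Cache: [hen elk]
  4. access elk: HIT. Next use of elk: step 10. Cache: [hen elk]
  5. access grape: MISS, evict elk (next use: step 10). Cache: [hen grape]
  6. access hen: HIT. Next use of hen: step 16. Cache: [hen grape]
  7. access lime: MISS, evict hen (next use: step 16). Cache: [grape lime]
  8. access dog: MISS, evict lime (next use: never). Cache: [grape dog]
  9. access grape: HIT. Next use of grape: never. Cache: [grape dog]
  10. access elk: MISS, evict grape (next use: never). Cache: [dog elk]
  11. access ram: MISS, evict dog (next use: never). Cache: [elk ram]
  12. access ram: HIT. Next use of ram: step 13. Cache: [elk ram]
  13. access ram: HIT. Next use of ram: step 14. Cache: [elk ram]
  14. access ram: HIT. Next use of ram: never. Cache: [elk ram]
  15. access cow: MISS, evict elk (next use: never). Cache: [ram cow]
  16. access hen: MISS, evict ram (next use: never). Cache: [cow hen]
Total: 7 hits, 9 misses, 7 evictions

Answer: 7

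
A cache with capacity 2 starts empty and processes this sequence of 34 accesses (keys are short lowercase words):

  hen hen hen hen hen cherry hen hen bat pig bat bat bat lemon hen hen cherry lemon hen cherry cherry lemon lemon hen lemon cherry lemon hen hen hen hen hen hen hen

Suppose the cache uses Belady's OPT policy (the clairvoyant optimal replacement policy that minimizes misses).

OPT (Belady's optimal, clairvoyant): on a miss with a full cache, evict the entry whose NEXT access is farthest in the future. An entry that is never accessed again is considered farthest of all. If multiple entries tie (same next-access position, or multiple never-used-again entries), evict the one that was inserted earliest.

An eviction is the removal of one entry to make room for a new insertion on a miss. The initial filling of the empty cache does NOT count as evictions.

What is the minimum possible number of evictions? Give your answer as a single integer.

OPT (Belady) simulation (capacity=2):
  1. access hen: MISS. Cache: [hen]
  2. access hen: HIT. Next use of hen: step 3. Cache: [hen]
  3. access hen: HIT. Next use of hen: step 4. Cache: [hen]
  4. access hen: HIT. Next use of hen: step 5. Cache: [hen]
  5. access hen: HIT. Next use of hen: step 7. Cache: [hen]
  6. access cherry: MISS. Cache: [hen cherry]
  7. access hen: HIT. Next use of hen: step 8. Cache: [hen cherry]
  8. access hen: HIT. Next use of hen: step 15. Cache: [hen cherry]
  9. access bat: MISS, evict cherry (next use: step 17). Cache: [hen bat]
  10. access pig: MISS, evict hen (next use: step 15). Cache: [bat pig]
  11. access bat: HIT. Next use of bat: step 12. Cache: [bat pig]
  12. access bat: HIT. Next use of bat: step 13. Cache: [bat pig]
  13. access bat: HIT. Next use of bat: never. Cache: [bat pig]
  14. access lemon: MISS, evict bat (next use: never). Cache: [pig lemon]
  15. access hen: MISS, evict pig (next use: never). Cache: [lemon hen]
  16. access hen: HIT. Next use of hen: step 19. Cache: [lemon hen]
  17. access cherry: MISS, evict hen (next use: step 19). Cache: [lemon cherry]
  18. access lemon: HIT. Next use of lemon: step 22. Cache: [lemon cherry]
  19. access hen: MISS, evict lemon (next use: step 22). Cache: [cherry hen]
  20. access cherry: HIT. Next use of cherry: step 21. Cache: [cherry hen]
  21. access cherry: HIT. Next use of cherry: step 26. Cache: [cherry hen]
  22. access lemon: MISS, evict cherry (next use: step 26). Cache: [hen lemon]
  23. access lemon: HIT. Next use of lemon: step 25. Cache: [hen lemon]
  24. access hen: HIT. Next use of hen: step 28. Cache: [hen lemon]
  25. access lemon: HIT. Next use of lemon: step 27. Cache: [hen lemon]
  26. access cherry: MISS, evict hen (next use: step 28). Cache: [lemon cherry]
  27. access lemon: HIT. Next use of lemon: never. Cache: [lemon cherry]
  28. access hen: MISS, evict lemon (next use: never). Cache: [cherry hen]
  29. access hen: HIT. Next use of hen: step 30. Cache: [cherry hen]
  30. access hen: HIT. Next use of hen: step 31. Cache: [cherry hen]
  31. access hen: HIT. Next use of hen: step 32. Cache: [cherry hen]
  32. access hen: HIT. Next use of hen: step 33. Cache: [cherry hen]
  33. access hen: HIT. Next use of hen: step 34. Cache: [cherry hen]
  34. access hen: HIT. Next use of hen: never. Cache: [cherry hen]
Total: 23 hits, 11 misses, 9 evictions

Answer: 9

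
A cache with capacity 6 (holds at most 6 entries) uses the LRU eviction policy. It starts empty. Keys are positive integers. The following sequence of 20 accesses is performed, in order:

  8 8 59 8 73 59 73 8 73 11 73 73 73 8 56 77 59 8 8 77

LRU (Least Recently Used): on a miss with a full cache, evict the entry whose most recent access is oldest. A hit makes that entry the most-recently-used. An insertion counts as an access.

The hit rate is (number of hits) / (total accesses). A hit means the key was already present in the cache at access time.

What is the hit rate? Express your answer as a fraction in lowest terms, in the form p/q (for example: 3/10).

Answer: 7/10

Derivation:
LRU simulation (capacity=6):
  1. access 8: MISS. Cache (LRU->MRU): [8]
  2. access 8: HIT. Cache (LRU->MRU): [8]
  3. access 59: MISS. Cache (LRU->MRU): [8 59]
  4. access 8: HIT. Cache (LRU->MRU): [59 8]
  5. access 73: MISS. Cache (LRU->MRU): [59 8 73]
  6. access 59: HIT. Cache (LRU->MRU): [8 73 59]
  7. access 73: HIT. Cache (LRU->MRU): [8 59 73]
  8. access 8: HIT. Cache (LRU->MRU): [59 73 8]
  9. access 73: HIT. Cache (LRU->MRU): [59 8 73]
  10. access 11: MISS. Cache (LRU->MRU): [59 8 73 11]
  11. access 73: HIT. Cache (LRU->MRU): [59 8 11 73]
  12. access 73: HIT. Cache (LRU->MRU): [59 8 11 73]
  13. access 73: HIT. Cache (LRU->MRU): [59 8 11 73]
  14. access 8: HIT. Cache (LRU->MRU): [59 11 73 8]
  15. access 56: MISS. Cache (LRU->MRU): [59 11 73 8 56]
  16. access 77: MISS. Cache (LRU->MRU): [59 11 73 8 56 77]
  17. access 59: HIT. Cache (LRU->MRU): [11 73 8 56 77 59]
  18. access 8: HIT. Cache (LRU->MRU): [11 73 56 77 59 8]
  19. access 8: HIT. Cache (LRU->MRU): [11 73 56 77 59 8]
  20. access 77: HIT. Cache (LRU->MRU): [11 73 56 59 8 77]
Total: 14 hits, 6 misses, 0 evictions

Hit rate = 14/20 = 7/10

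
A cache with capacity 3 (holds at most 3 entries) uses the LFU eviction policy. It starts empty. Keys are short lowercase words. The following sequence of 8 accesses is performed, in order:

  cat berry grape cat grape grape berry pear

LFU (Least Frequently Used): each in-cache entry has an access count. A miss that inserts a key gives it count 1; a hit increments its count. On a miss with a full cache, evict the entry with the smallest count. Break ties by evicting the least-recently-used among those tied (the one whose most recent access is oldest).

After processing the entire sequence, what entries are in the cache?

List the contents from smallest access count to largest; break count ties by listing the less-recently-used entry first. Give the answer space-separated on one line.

LFU simulation (capacity=3):
  1. access cat: MISS. Cache: [cat(c=1)]
  2. access berry: MISS. Cache: [cat(c=1) berry(c=1)]
  3. access grape: MISS. Cache: [cat(c=1) berry(c=1) grape(c=1)]
  4. access cat: HIT, count now 2. Cache: [berry(c=1) grape(c=1) cat(c=2)]
  5. access grape: HIT, count now 2. Cache: [berry(c=1) cat(c=2) grape(c=2)]
  6. access grape: HIT, count now 3. Cache: [berry(c=1) cat(c=2) grape(c=3)]
  7. access berry: HIT, count now 2. Cache: [cat(c=2) berry(c=2) grape(c=3)]
  8. access pear: MISS, evict cat(c=2). Cache: [pear(c=1) berry(c=2) grape(c=3)]
Total: 4 hits, 4 misses, 1 evictions

Answer: pear berry grape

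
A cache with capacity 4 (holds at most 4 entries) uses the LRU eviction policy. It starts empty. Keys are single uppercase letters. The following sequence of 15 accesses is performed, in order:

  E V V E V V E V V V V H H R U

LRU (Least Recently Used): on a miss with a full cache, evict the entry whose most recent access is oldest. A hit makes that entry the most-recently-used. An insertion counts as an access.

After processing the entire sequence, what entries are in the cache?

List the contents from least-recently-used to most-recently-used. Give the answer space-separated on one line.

LRU simulation (capacity=4):
  1. access E: MISS. Cache (LRU->MRU): [E]
  2. access V: MISS. Cache (LRU->MRU): [E V]
  3. access V: HIT. Cache (LRU->MRU): [E V]
  4. access E: HIT. Cache (LRU->MRU): [V E]
  5. access V: HIT. Cache (LRU->MRU): [E V]
  6. access V: HIT. Cache (LRU->MRU): [E V]
  7. access E: HIT. Cache (LRU->MRU): [V E]
  8. access V: HIT. Cache (LRU->MRU): [E V]
  9. access V: HIT. Cache (LRU->MRU): [E V]
  10. access V: HIT. Cache (LRU->MRU): [E V]
  11. access V: HIT. Cache (LRU->MRU): [E V]
  12. access H: MISS. Cache (LRU->MRU): [E V H]
  13. access H: HIT. Cache (LRU->MRU): [E V H]
  14. access R: MISS. Cache (LRU->MRU): [E V H R]
  15. access U: MISS, evict E. Cache (LRU->MRU): [V H R U]
Total: 10 hits, 5 misses, 1 evictions

Answer: V H R U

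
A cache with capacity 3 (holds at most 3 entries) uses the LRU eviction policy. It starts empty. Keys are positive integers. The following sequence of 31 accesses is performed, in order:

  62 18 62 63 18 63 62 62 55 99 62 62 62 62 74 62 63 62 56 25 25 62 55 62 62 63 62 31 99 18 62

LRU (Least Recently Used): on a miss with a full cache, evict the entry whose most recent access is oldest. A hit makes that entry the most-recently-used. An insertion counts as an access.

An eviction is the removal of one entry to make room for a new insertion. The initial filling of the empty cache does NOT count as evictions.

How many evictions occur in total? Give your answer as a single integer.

LRU simulation (capacity=3):
  1. access 62: MISS. Cache (LRU->MRU): [62]
  2. access 18: MISS. Cache (LRU->MRU): [62 18]
  3. access 62: HIT. Cache (LRU->MRU): [18 62]
  4. access 63: MISS. Cache (LRU->MRU): [18 62 63]
  5. access 18: HIT. Cache (LRU->MRU): [62 63 18]
  6. access 63: HIT. Cache (LRU->MRU): [62 18 63]
  7. access 62: HIT. Cache (LRU->MRU): [18 63 62]
  8. access 62: HIT. Cache (LRU->MRU): [18 63 62]
  9. access 55: MISS, evict 18. Cache (LRU->MRU): [63 62 55]
  10. access 99: MISS, evict 63. Cache (LRU->MRU): [62 55 99]
  11. access 62: HIT. Cache (LRU->MRU): [55 99 62]
  12. access 62: HIT. Cache (LRU->MRU): [55 99 62]
  13. access 62: HIT. Cache (LRU->MRU): [55 99 62]
  14. access 62: HIT. Cache (LRU->MRU): [55 99 62]
  15. access 74: MISS, evict 55. Cache (LRU->MRU): [99 62 74]
  16. access 62: HIT. Cache (LRU->MRU): [99 74 62]
  17. access 63: MISS, evict 99. Cache (LRU->MRU): [74 62 63]
  18. access 62: HIT. Cache (LRU->MRU): [74 63 62]
  19. access 56: MISS, evict 74. Cache (LRU->MRU): [63 62 56]
  20. access 25: MISS, evict 63. Cache (LRU->MRU): [62 56 25]
  21. access 25: HIT. Cache (LRU->MRU): [62 56 25]
  22. access 62: HIT. Cache (LRU->MRU): [56 25 62]
  23. access 55: MISS, evict 56. Cache (LRU->MRU): [25 62 55]
  24. access 62: HIT. Cache (LRU->MRU): [25 55 62]
  25. access 62: HIT. Cache (LRU->MRU): [25 55 62]
  26. access 63: MISS, evict 25. Cache (LRU->MRU): [55 62 63]
  27. access 62: HIT. Cache (LRU->MRU): [55 63 62]
  28. access 31: MISS, evict 55. Cache (LRU->MRU): [63 62 31]
  29. access 99: MISS, evict 63. Cache (LRU->MRU): [62 31 99]
  30. access 18: MISS, evict 62. Cache (LRU->MRU): [31 99 18]
  31. access 62: MISS, evict 31. Cache (LRU->MRU): [99 18 62]
Total: 16 hits, 15 misses, 12 evictions

Answer: 12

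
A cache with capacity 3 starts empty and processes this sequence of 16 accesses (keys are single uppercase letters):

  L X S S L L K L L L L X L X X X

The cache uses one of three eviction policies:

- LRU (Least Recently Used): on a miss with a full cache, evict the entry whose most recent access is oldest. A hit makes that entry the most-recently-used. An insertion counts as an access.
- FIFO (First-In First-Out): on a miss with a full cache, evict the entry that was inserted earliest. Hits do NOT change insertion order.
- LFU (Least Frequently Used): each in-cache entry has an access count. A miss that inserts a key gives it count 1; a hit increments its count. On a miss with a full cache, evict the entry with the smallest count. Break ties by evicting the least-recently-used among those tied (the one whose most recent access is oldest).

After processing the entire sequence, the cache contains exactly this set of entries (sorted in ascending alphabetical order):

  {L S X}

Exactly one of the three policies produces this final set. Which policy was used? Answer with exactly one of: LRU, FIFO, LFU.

Simulating under each policy and comparing final sets:
  LRU: final set = {K L X} -> differs
  FIFO: final set = {K L X} -> differs
  LFU: final set = {L S X} -> MATCHES target
Only LFU produces the target set.

Answer: LFU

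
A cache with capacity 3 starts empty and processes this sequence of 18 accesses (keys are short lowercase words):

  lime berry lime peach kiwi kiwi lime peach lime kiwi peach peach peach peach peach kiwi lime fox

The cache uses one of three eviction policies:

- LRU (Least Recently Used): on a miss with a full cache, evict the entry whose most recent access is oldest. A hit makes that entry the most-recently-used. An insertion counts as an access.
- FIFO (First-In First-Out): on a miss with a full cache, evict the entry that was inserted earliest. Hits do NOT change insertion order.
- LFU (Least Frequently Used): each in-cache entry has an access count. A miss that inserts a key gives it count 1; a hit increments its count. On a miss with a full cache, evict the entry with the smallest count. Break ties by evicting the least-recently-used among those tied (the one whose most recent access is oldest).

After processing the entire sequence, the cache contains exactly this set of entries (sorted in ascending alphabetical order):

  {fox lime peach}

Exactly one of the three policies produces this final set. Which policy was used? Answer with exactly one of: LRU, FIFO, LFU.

Answer: LFU

Derivation:
Simulating under each policy and comparing final sets:
  LRU: final set = {fox kiwi lime} -> differs
  FIFO: final set = {fox kiwi lime} -> differs
  LFU: final set = {fox lime peach} -> MATCHES target
Only LFU produces the target set.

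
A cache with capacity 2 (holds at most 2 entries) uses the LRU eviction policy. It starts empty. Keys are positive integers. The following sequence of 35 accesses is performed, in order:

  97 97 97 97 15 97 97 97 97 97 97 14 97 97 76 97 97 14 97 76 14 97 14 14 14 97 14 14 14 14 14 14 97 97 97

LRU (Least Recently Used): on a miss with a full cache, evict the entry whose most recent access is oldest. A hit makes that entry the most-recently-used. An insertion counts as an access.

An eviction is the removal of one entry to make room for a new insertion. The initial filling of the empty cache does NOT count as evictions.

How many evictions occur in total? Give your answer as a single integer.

Answer: 6

Derivation:
LRU simulation (capacity=2):
  1. access 97: MISS. Cache (LRU->MRU): [97]
  2. access 97: HIT. Cache (LRU->MRU): [97]
  3. access 97: HIT. Cache (LRU->MRU): [97]
  4. access 97: HIT. Cache (LRU->MRU): [97]
  5. access 15: MISS. Cache (LRU->MRU): [97 15]
  6. access 97: HIT. Cache (LRU->MRU): [15 97]
  7. access 97: HIT. Cache (LRU->MRU): [15 97]
  8. access 97: HIT. Cache (LRU->MRU): [15 97]
  9. access 97: HIT. Cache (LRU->MRU): [15 97]
  10. access 97: HIT. Cache (LRU->MRU): [15 97]
  11. access 97: HIT. Cache (LRU->MRU): [15 97]
  12. access 14: MISS, evict 15. Cache (LRU->MRU): [97 14]
  13. access 97: HIT. Cache (LRU->MRU): [14 97]
  14. access 97: HIT. Cache (LRU->MRU): [14 97]
  15. access 76: MISS, evict 14. Cache (LRU->MRU): [97 76]
  16. access 97: HIT. Cache (LRU->MRU): [76 97]
  17. access 97: HIT. Cache (LRU->MRU): [76 97]
  18. access 14: MISS, evict 76. Cache (LRU->MRU): [97 14]
  19. access 97: HIT. Cache (LRU->MRU): [14 97]
  20. access 76: MISS, evict 14. Cache (LRU->MRU): [97 76]
  21. access 14: MISS, evict 97. Cache (LRU->MRU): [76 14]
  22. access 97: MISS, evict 76. Cache (LRU->MRU): [14 97]
  23. access 14: HIT. Cache (LRU->MRU): [97 14]
  24. access 14: HIT. Cache (LRU->MRU): [97 14]
  25. access 14: HIT. Cache (LRU->MRU): [97 14]
  26. access 97: HIT. Cache (LRU->MRU): [14 97]
  27. access 14: HIT. Cache (LRU->MRU): [97 14]
  28. access 14: HIT. Cache (LRU->MRU): [97 14]
  29. access 14: HIT. Cache (LRU->MRU): [97 14]
  30. access 14: HIT. Cache (LRU->MRU): [97 14]
  31. access 14: HIT. Cache (LRU->MRU): [97 14]
  32. access 14: HIT. Cache (LRU->MRU): [97 14]
  33. access 97: HIT. Cache (LRU->MRU): [14 97]
  34. access 97: HIT. Cache (LRU->MRU): [14 97]
  35. access 97: HIT. Cache (LRU->MRU): [14 97]
Total: 27 hits, 8 misses, 6 evictions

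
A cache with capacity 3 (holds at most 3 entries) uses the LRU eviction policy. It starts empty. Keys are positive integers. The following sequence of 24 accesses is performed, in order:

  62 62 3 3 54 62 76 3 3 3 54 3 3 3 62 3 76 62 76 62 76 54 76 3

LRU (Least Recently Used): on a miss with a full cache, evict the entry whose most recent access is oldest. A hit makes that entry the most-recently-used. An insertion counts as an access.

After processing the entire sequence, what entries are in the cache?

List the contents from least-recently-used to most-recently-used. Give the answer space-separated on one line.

LRU simulation (capacity=3):
  1. access 62: MISS. Cache (LRU->MRU): [62]
  2. access 62: HIT. Cache (LRU->MRU): [62]
  3. access 3: MISS. Cache (LRU->MRU): [62 3]
  4. access 3: HIT. Cache (LRU->MRU): [62 3]
  5. access 54: MISS. Cache (LRU->MRU): [62 3 54]
  6. access 62: HIT. Cache (LRU->MRU): [3 54 62]
  7. access 76: MISS, evict 3. Cache (LRU->MRU): [54 62 76]
  8. access 3: MISS, evict 54. Cache (LRU->MRU): [62 76 3]
  9. access 3: HIT. Cache (LRU->MRU): [62 76 3]
  10. access 3: HIT. Cache (LRU->MRU): [62 76 3]
  11. access 54: MISS, evict 62. Cache (LRU->MRU): [76 3 54]
  12. access 3: HIT. Cache (LRU->MRU): [76 54 3]
  13. access 3: HIT. Cache (LRU->MRU): [76 54 3]
  14. access 3: HIT. Cache (LRU->MRU): [76 54 3]
  15. access 62: MISS, evict 76. Cache (LRU->MRU): [54 3 62]
  16. access 3: HIT. Cache (LRU->MRU): [54 62 3]
  17. access 76: MISS, evict 54. Cache (LRU->MRU): [62 3 76]
  18. access 62: HIT. Cache (LRU->MRU): [3 76 62]
  19. access 76: HIT. Cache (LRU->MRU): [3 62 76]
  20. access 62: HIT. Cache (LRU->MRU): [3 76 62]
  21. access 76: HIT. Cache (LRU->MRU): [3 62 76]
  22. access 54: MISS, evict 3. Cache (LRU->MRU): [62 76 54]
  23. access 76: HIT. Cache (LRU->MRU): [62 54 76]
  24. access 3: MISS, evict 62. Cache (LRU->MRU): [54 76 3]
Total: 14 hits, 10 misses, 7 evictions

Answer: 54 76 3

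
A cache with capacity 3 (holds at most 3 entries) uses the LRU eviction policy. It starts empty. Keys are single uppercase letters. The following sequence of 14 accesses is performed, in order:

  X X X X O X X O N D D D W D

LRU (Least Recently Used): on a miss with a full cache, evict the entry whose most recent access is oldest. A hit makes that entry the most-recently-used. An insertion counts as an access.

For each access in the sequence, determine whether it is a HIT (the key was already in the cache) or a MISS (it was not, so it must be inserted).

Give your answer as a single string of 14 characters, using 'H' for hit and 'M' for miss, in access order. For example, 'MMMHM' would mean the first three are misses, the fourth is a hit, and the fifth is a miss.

Answer: MHHHMHHHMMHHMH

Derivation:
LRU simulation (capacity=3):
  1. access X: MISS. Cache (LRU->MRU): [X]
  2. access X: HIT. Cache (LRU->MRU): [X]
  3. access X: HIT. Cache (LRU->MRU): [X]
  4. access X: HIT. Cache (LRU->MRU): [X]
  5. access O: MISS. Cache (LRU->MRU): [X O]
  6. access X: HIT. Cache (LRU->MRU): [O X]
  7. access X: HIT. Cache (LRU->MRU): [O X]
  8. access O: HIT. Cache (LRU->MRU): [X O]
  9. access N: MISS. Cache (LRU->MRU): [X O N]
  10. access D: MISS, evict X. Cache (LRU->MRU): [O N D]
  11. access D: HIT. Cache (LRU->MRU): [O N D]
  12. access D: HIT. Cache (LRU->MRU): [O N D]
  13. access W: MISS, evict O. Cache (LRU->MRU): [N D W]
  14. access D: HIT. Cache (LRU->MRU): [N W D]
Total: 9 hits, 5 misses, 2 evictions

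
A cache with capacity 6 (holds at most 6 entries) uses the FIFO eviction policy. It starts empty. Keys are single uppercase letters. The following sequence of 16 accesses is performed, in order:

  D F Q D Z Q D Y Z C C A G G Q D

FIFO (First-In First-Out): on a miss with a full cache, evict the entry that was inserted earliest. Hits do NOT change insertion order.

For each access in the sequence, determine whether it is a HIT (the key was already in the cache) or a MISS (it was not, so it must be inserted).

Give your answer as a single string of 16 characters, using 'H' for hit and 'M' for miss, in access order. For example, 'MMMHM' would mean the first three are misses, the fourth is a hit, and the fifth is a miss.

FIFO simulation (capacity=6):
  1. access D: MISS. Cache (old->new): [D]
  2. access F: MISS. Cache (old->new): [D F]
  3. access Q: MISS. Cache (old->new): [D F Q]
  4. access D: HIT. Cache (old->new): [D F Q]
  5. access Z: MISS. Cache (old->new): [D F Q Z]
  6. access Q: HIT. Cache (old->new): [D F Q Z]
  7. access D: HIT. Cache (old->new): [D F Q Z]
  8. access Y: MISS. Cache (old->new): [D F Q Z Y]
  9. access Z: HIT. Cache (old->new): [D F Q Z Y]
  10. access C: MISS. Cache (old->new): [D F Q Z Y C]
  11. access C: HIT. Cache (old->new): [D F Q Z Y C]
  12. access A: MISS, evict D. Cache (old->new): [F Q Z Y C A]
  13. access G: MISS, evict F. Cache (old->new): [Q Z Y C A G]
  14. access G: HIT. Cache (old->new): [Q Z Y C A G]
  15. access Q: HIT. Cache (old->new): [Q Z Y C A G]
  16. access D: MISS, evict Q. Cache (old->new): [Z Y C A G D]
Total: 7 hits, 9 misses, 3 evictions

Answer: MMMHMHHMHMHMMHHM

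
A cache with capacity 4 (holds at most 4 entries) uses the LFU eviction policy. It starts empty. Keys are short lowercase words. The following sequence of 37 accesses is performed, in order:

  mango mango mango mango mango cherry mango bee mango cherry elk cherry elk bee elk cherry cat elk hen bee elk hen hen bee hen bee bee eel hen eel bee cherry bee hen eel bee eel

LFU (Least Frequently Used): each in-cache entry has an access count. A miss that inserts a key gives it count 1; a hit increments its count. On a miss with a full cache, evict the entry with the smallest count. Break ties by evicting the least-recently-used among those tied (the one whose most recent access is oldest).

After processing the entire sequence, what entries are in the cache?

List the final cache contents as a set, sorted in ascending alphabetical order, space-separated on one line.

Answer: cherry eel elk mango

Derivation:
LFU simulation (capacity=4):
  1. access mango: MISS. Cache: [mango(c=1)]
  2. access mango: HIT, count now 2. Cache: [mango(c=2)]
  3. access mango: HIT, count now 3. Cache: [mango(c=3)]
  4. access mango: HIT, count now 4. Cache: [mango(c=4)]
  5. access mango: HIT, count now 5. Cache: [mango(c=5)]
  6. access cherry: MISS. Cache: [cherry(c=1) mango(c=5)]
  7. access mango: HIT, count now 6. Cache: [cherry(c=1) mango(c=6)]
  8. access bee: MISS. Cache: [cherry(c=1) bee(c=1) mango(c=6)]
  9. access mango: HIT, count now 7. Cache: [cherry(c=1) bee(c=1) mango(c=7)]
  10. access cherry: HIT, count now 2. Cache: [bee(c=1) cherry(c=2) mango(c=7)]
  11. access elk: MISS. Cache: [bee(c=1) elk(c=1) cherry(c=2) mango(c=7)]
  12. access cherry: HIT, count now 3. Cache: [bee(c=1) elk(c=1) cherry(c=3) mango(c=7)]
  13. access elk: HIT, count now 2. Cache: [bee(c=1) elk(c=2) cherry(c=3) mango(c=7)]
  14. access bee: HIT, count now 2. Cache: [elk(c=2) bee(c=2) cherry(c=3) mango(c=7)]
  15. access elk: HIT, count now 3. Cache: [bee(c=2) cherry(c=3) elk(c=3) mango(c=7)]
  16. access cherry: HIT, count now 4. Cache: [bee(c=2) elk(c=3) cherry(c=4) mango(c=7)]
  17. access cat: MISS, evict bee(c=2). Cache: [cat(c=1) elk(c=3) cherry(c=4) mango(c=7)]
  18. access elk: HIT, count now 4. Cache: [cat(c=1) cherry(c=4) elk(c=4) mango(c=7)]
  19. access hen: MISS, evict cat(c=1). Cache: [hen(c=1) cherry(c=4) elk(c=4) mango(c=7)]
  20. access bee: MISS, evict hen(c=1). Cache: [bee(c=1) cherry(c=4) elk(c=4) mango(c=7)]
  21. access elk: HIT, count now 5. Cache: [bee(c=1) cherry(c=4) elk(c=5) mango(c=7)]
  22. access hen: MISS, evict bee(c=1). Cache: [hen(c=1) cherry(c=4) elk(c=5) mango(c=7)]
  23. access hen: HIT, count now 2. Cache: [hen(c=2) cherry(c=4) elk(c=5) mango(c=7)]
  24. access bee: MISS, evict hen(c=2). Cache: [bee(c=1) cherry(c=4) elk(c=5) mango(c=7)]
  25. access hen: MISS, evict bee(c=1). Cache: [hen(c=1) cherry(c=4) elk(c=5) mango(c=7)]
  26. access bee: MISS, evict hen(c=1). Cache: [bee(c=1) cherry(c=4) elk(c=5) mango(c=7)]
  27. access bee: HIT, count now 2. Cache: [bee(c=2) cherry(c=4) elk(c=5) mango(c=7)]
  28. access eel: MISS, evict bee(c=2). Cache: [eel(c=1) cherry(c=4) elk(c=5) mango(c=7)]
  29. access hen: MISS, evict eel(c=1). Cache: [hen(c=1) cherry(c=4) elk(c=5) mango(c=7)]
  30. access eel: MISS, evict hen(c=1). Cache: [eel(c=1) cherry(c=4) elk(c=5) mango(c=7)]
  31. access bee: MISS, evict eel(c=1). Cache: [bee(c=1) cherry(c=4) elk(c=5) mango(c=7)]
  32. access cherry: HIT, count now 5. Cache: [bee(c=1) elk(c=5) cherry(c=5) mango(c=7)]
  33. access bee: HIT, count now 2. Cache: [bee(c=2) elk(c=5) cherry(c=5) mango(c=7)]
  34. access hen: MISS, evict bee(c=2). Cache: [hen(c=1) elk(c=5) cherry(c=5) mango(c=7)]
  35. access eel: MISS, evict hen(c=1). Cache: [eel(c=1) elk(c=5) cherry(c=5) mango(c=7)]
  36. access bee: MISS, evict eel(c=1). Cache: [bee(c=1) elk(c=5) cherry(c=5) mango(c=7)]
  37. access eel: MISS, evict bee(c=1). Cache: [eel(c=1) elk(c=5) cherry(c=5) mango(c=7)]
Total: 18 hits, 19 misses, 15 evictions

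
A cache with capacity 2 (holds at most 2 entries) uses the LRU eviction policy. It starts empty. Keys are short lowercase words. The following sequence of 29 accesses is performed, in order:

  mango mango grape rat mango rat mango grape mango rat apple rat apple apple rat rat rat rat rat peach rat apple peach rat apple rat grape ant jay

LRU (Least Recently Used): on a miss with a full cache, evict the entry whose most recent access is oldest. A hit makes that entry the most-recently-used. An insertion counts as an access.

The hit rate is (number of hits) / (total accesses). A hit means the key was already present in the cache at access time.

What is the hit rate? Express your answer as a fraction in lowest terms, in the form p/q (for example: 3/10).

Answer: 14/29

Derivation:
LRU simulation (capacity=2):
  1. access mango: MISS. Cache (LRU->MRU): [mango]
  2. access mango: HIT. Cache (LRU->MRU): [mango]
  3. access grape: MISS. Cache (LRU->MRU): [mango grape]
  4. access rat: MISS, evict mango. Cache (LRU->MRU): [grape rat]
  5. access mango: MISS, evict grape. Cache (LRU->MRU): [rat mango]
  6. access rat: HIT. Cache (LRU->MRU): [mango rat]
  7. access mango: HIT. Cache (LRU->MRU): [rat mango]
  8. access grape: MISS, evict rat. Cache (LRU->MRU): [mango grape]
  9. access mango: HIT. Cache (LRU->MRU): [grape mango]
  10. access rat: MISS, evict grape. Cache (LRU->MRU): [mango rat]
  11. access apple: MISS, evict mango. Cache (LRU->MRU): [rat apple]
  12. access rat: HIT. Cache (LRU->MRU): [apple rat]
  13. access apple: HIT. Cache (LRU->MRU): [rat apple]
  14. access apple: HIT. Cache (LRU->MRU): [rat apple]
  15. access rat: HIT. Cache (LRU->MRU): [apple rat]
  16. access rat: HIT. Cache (LRU->MRU): [apple rat]
  17. access rat: HIT. Cache (LRU->MRU): [apple rat]
  18. access rat: HIT. Cache (LRU->MRU): [apple rat]
  19. access rat: HIT. Cache (LRU->MRU): [apple rat]
  20. access peach: MISS, evict apple. Cache (LRU->MRU): [rat peach]
  21. access rat: HIT. Cache (LRU->MRU): [peach rat]
  22. access apple: MISS, evict peach. Cache (LRU->MRU): [rat apple]
  23. access peach: MISS, evict rat. Cache (LRU->MRU): [apple peach]
  24. access rat: MISS, evict apple. Cache (LRU->MRU): [peach rat]
  25. access apple: MISS, evict peach. Cache (LRU->MRU): [rat apple]
  26. access rat: HIT. Cache (LRU->MRU): [apple rat]
  27. access grape: MISS, evict apple. Cache (LRU->MRU): [rat grape]
  28. access ant: MISS, evict rat. Cache (LRU->MRU): [grape ant]
  29. access jay: MISS, evict grape. Cache (LRU->MRU): [ant jay]
Total: 14 hits, 15 misses, 13 evictions

Hit rate = 14/29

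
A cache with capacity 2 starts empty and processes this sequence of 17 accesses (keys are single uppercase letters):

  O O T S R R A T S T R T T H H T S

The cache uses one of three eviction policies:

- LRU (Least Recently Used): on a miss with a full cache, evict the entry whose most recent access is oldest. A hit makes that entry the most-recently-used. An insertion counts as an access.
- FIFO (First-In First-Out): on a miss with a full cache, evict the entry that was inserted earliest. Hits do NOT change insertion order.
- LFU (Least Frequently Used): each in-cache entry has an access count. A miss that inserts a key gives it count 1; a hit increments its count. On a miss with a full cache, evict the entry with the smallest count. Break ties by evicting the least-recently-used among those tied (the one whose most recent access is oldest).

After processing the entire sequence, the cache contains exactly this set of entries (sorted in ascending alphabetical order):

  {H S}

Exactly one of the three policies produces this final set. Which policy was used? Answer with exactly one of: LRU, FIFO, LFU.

Simulating under each policy and comparing final sets:
  LRU: final set = {S T} -> differs
  FIFO: final set = {H S} -> MATCHES target
  LFU: final set = {S T} -> differs
Only FIFO produces the target set.

Answer: FIFO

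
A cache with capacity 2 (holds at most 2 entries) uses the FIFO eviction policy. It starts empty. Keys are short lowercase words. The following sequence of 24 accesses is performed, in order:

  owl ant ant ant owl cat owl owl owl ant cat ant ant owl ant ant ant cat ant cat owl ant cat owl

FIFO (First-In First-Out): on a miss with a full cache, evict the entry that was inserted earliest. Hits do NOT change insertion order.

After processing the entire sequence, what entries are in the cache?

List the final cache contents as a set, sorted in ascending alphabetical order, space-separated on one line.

FIFO simulation (capacity=2):
  1. access owl: MISS. Cache (old->new): [owl]
  2. access ant: MISS. Cache (old->new): [owl ant]
  3. access ant: HIT. Cache (old->new): [owl ant]
  4. access ant: HIT. Cache (old->new): [owl ant]
  5. access owl: HIT. Cache (old->new): [owl ant]
  6. access cat: MISS, evict owl. Cache (old->new): [ant cat]
  7. access owl: MISS, evict ant. Cache (old->new): [cat owl]
  8. access owl: HIT. Cache (old->new): [cat owl]
  9. access owl: HIT. Cache (old->new): [cat owl]
  10. access ant: MISS, evict cat. Cache (old->new): [owl ant]
  11. access cat: MISS, evict owl. Cache (old->new): [ant cat]
  12. access ant: HIT. Cache (old->new): [ant cat]
  13. access ant: HIT. Cache (old->new): [ant cat]
  14. access owl: MISS, evict ant. Cache (old->new): [cat owl]
  15. access ant: MISS, evict cat. Cache (old->new): [owl ant]
  16. access ant: HIT. Cache (old->new): [owl ant]
  17. access ant: HIT. Cache (old->new): [owl ant]
  18. access cat: MISS, evict owl. Cache (old->new): [ant cat]
  19. access ant: HIT. Cache (old->new): [ant cat]
  20. access cat: HIT. Cache (old->new): [ant cat]
  21. access owl: MISS, evict ant. Cache (old->new): [cat owl]
  22. access ant: MISS, evict cat. Cache (old->new): [owl ant]
  23. access cat: MISS, evict owl. Cache (old->new): [ant cat]
  24. access owl: MISS, evict ant. Cache (old->new): [cat owl]
Total: 11 hits, 13 misses, 11 evictions

Answer: cat owl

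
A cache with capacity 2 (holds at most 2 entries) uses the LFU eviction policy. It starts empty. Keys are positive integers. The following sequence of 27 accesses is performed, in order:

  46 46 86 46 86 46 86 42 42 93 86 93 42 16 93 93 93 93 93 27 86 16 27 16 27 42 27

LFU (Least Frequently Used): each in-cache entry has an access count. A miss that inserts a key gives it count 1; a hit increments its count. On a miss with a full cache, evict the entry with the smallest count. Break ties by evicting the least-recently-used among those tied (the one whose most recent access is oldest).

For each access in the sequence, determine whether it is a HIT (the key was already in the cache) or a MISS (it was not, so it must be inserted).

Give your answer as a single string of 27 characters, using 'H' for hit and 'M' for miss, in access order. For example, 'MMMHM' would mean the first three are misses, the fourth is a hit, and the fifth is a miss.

Answer: MHMHHHHMHMMMMMMHHHHMMMMMMMM

Derivation:
LFU simulation (capacity=2):
  1. access 46: MISS. Cache: [46(c=1)]
  2. access 46: HIT, count now 2. Cache: [46(c=2)]
  3. access 86: MISS. Cache: [86(c=1) 46(c=2)]
  4. access 46: HIT, count now 3. Cache: [86(c=1) 46(c=3)]
  5. access 86: HIT, count now 2. Cache: [86(c=2) 46(c=3)]
  6. access 46: HIT, count now 4. Cache: [86(c=2) 46(c=4)]
  7. access 86: HIT, count now 3. Cache: [86(c=3) 46(c=4)]
  8. access 42: MISS, evict 86(c=3). Cache: [42(c=1) 46(c=4)]
  9. access 42: HIT, count now 2. Cache: [42(c=2) 46(c=4)]
  10. access 93: MISS, evict 42(c=2). Cache: [93(c=1) 46(c=4)]
  11. access 86: MISS, evict 93(c=1). Cache: [86(c=1) 46(c=4)]
  12. access 93: MISS, evict 86(c=1). Cache: [93(c=1) 46(c=4)]
  13. access 42: MISS, evict 93(c=1). Cache: [42(c=1) 46(c=4)]
  14. access 16: MISS, evict 42(c=1). Cache: [16(c=1) 46(c=4)]
  15. access 93: MISS, evict 16(c=1). Cache: [93(c=1) 46(c=4)]
  16. access 93: HIT, count now 2. Cache: [93(c=2) 46(c=4)]
  17. access 93: HIT, count now 3. Cache: [93(c=3) 46(c=4)]
  18. access 93: HIT, count now 4. Cache: [46(c=4) 93(c=4)]
  19. access 93: HIT, count now 5. Cache: [46(c=4) 93(c=5)]
  20. access 27: MISS, evict 46(c=4). Cache: [27(c=1) 93(c=5)]
  21. access 86: MISS, evict 27(c=1). Cache: [86(c=1) 93(c=5)]
  22. access 16: MISS, evict 86(c=1). Cache: [16(c=1) 93(c=5)]
  23. access 27: MISS, evict 16(c=1). Cache: [27(c=1) 93(c=5)]
  24. access 16: MISS, evict 27(c=1). Cache: [16(c=1) 93(c=5)]
  25. access 27: MISS, evict 16(c=1). Cache: [27(c=1) 93(c=5)]
  26. access 42: MISS, evict 27(c=1). Cache: [42(c=1) 93(c=5)]
  27. access 27: MISS, evict 42(c=1). Cache: [27(c=1) 93(c=5)]
Total: 10 hits, 17 misses, 15 evictions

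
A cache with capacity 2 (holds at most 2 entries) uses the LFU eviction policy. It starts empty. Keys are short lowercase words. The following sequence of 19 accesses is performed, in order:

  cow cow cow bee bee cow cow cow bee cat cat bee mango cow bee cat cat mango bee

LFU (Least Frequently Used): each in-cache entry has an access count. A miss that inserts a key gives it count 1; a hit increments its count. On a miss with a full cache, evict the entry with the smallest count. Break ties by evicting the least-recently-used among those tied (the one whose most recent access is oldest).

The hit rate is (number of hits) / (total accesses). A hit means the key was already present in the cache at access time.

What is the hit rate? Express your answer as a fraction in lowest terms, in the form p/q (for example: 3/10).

LFU simulation (capacity=2):
  1. access cow: MISS. Cache: [cow(c=1)]
  2. access cow: HIT, count now 2. Cache: [cow(c=2)]
  3. access cow: HIT, count now 3. Cache: [cow(c=3)]
  4. access bee: MISS. Cache: [bee(c=1) cow(c=3)]
  5. access bee: HIT, count now 2. Cache: [bee(c=2) cow(c=3)]
  6. access cow: HIT, count now 4. Cache: [bee(c=2) cow(c=4)]
  7. access cow: HIT, count now 5. Cache: [bee(c=2) cow(c=5)]
  8. access cow: HIT, count now 6. Cache: [bee(c=2) cow(c=6)]
  9. access bee: HIT, count now 3. Cache: [bee(c=3) cow(c=6)]
  10. access cat: MISS, evict bee(c=3). Cache: [cat(c=1) cow(c=6)]
  11. access cat: HIT, count now 2. Cache: [cat(c=2) cow(c=6)]
  12. access bee: MISS, evict cat(c=2). Cache: [bee(c=1) cow(c=6)]
  13. access mango: MISS, evict bee(c=1). Cache: [mango(c=1) cow(c=6)]
  14. access cow: HIT, count now 7. Cache: [mango(c=1) cow(c=7)]
  15. access bee: MISS, evict mango(c=1). Cache: [bee(c=1) cow(c=7)]
  16. access cat: MISS, evict bee(c=1). Cache: [cat(c=1) cow(c=7)]
  17. access cat: HIT, count now 2. Cache: [cat(c=2) cow(c=7)]
  18. access mango: MISS, evict cat(c=2). Cache: [mango(c=1) cow(c=7)]
  19. access bee: MISS, evict mango(c=1). Cache: [bee(c=1) cow(c=7)]
Total: 10 hits, 9 misses, 7 evictions

Hit rate = 10/19

Answer: 10/19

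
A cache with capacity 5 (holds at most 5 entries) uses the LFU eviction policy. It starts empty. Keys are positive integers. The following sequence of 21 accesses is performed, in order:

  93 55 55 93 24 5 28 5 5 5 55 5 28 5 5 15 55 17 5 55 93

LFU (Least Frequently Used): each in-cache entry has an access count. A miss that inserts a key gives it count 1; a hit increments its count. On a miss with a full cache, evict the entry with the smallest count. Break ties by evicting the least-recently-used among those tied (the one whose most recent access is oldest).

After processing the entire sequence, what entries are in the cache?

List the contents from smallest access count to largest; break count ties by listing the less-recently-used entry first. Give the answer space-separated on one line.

LFU simulation (capacity=5):
  1. access 93: MISS. Cache: [93(c=1)]
  2. access 55: MISS. Cache: [93(c=1) 55(c=1)]
  3. access 55: HIT, count now 2. Cache: [93(c=1) 55(c=2)]
  4. access 93: HIT, count now 2. Cache: [55(c=2) 93(c=2)]
  5. access 24: MISS. Cache: [24(c=1) 55(c=2) 93(c=2)]
  6. access 5: MISS. Cache: [24(c=1) 5(c=1) 55(c=2) 93(c=2)]
  7. access 28: MISS. Cache: [24(c=1) 5(c=1) 28(c=1) 55(c=2) 93(c=2)]
  8. access 5: HIT, count now 2. Cache: [24(c=1) 28(c=1) 55(c=2) 93(c=2) 5(c=2)]
  9. access 5: HIT, count now 3. Cache: [24(c=1) 28(c=1) 55(c=2) 93(c=2) 5(c=3)]
  10. access 5: HIT, count now 4. Cache: [24(c=1) 28(c=1) 55(c=2) 93(c=2) 5(c=4)]
  11. access 55: HIT, count now 3. Cache: [24(c=1) 28(c=1) 93(c=2) 55(c=3) 5(c=4)]
  12. access 5: HIT, count now 5. Cache: [24(c=1) 28(c=1) 93(c=2) 55(c=3) 5(c=5)]
  13. access 28: HIT, count now 2. Cache: [24(c=1) 93(c=2) 28(c=2) 55(c=3) 5(c=5)]
  14. access 5: HIT, count now 6. Cache: [24(c=1) 93(c=2) 28(c=2) 55(c=3) 5(c=6)]
  15. access 5: HIT, count now 7. Cache: [24(c=1) 93(c=2) 28(c=2) 55(c=3) 5(c=7)]
  16. access 15: MISS, evict 24(c=1). Cache: [15(c=1) 93(c=2) 28(c=2) 55(c=3) 5(c=7)]
  17. access 55: HIT, count now 4. Cache: [15(c=1) 93(c=2) 28(c=2) 55(c=4) 5(c=7)]
  18. access 17: MISS, evict 15(c=1). Cache: [17(c=1) 93(c=2) 28(c=2) 55(c=4) 5(c=7)]
  19. access 5: HIT, count now 8. Cache: [17(c=1) 93(c=2) 28(c=2) 55(c=4) 5(c=8)]
  20. access 55: HIT, count now 5. Cache: [17(c=1) 93(c=2) 28(c=2) 55(c=5) 5(c=8)]
  21. access 93: HIT, count now 3. Cache: [17(c=1) 28(c=2) 93(c=3) 55(c=5) 5(c=8)]
Total: 14 hits, 7 misses, 2 evictions

Answer: 17 28 93 55 5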